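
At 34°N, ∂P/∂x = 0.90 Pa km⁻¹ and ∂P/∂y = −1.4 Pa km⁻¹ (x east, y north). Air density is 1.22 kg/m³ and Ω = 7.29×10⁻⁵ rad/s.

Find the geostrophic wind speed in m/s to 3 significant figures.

Coriolis parameter at 34°N:
f = 2Ω sin φ = 2 × 7.29×10⁻⁵ × sin 34° = 8.15×10⁻⁵ s⁻¹
Component geostrophic relations (x east, y north):
u_g = −(1/(fρ)) ∂P/∂y,  v_g = (1/(fρ)) ∂P/∂x
u_g = −(−1.4×10⁻³)/(8.15×10⁻⁵ × 1.22) = 14.1 m/s;  v_g = (0.90×10⁻³)/(8.15×10⁻⁵ × 1.22) = 9.05 m/s
|V_g| = √(u_g² + v_g²) = 16.7 m/s

16.7 m/s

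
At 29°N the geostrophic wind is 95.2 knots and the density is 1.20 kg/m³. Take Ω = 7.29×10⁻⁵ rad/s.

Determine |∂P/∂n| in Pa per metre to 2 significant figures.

4.2×10⁻³ Pa/m

Coriolis parameter at 29°N:
f = 2Ω sin φ = 2 × 7.29×10⁻⁵ × sin 29° = 7.07×10⁻⁵ s⁻¹
Wind speed in SI: 95.2 knots = 49.0 m/s
Geostrophic balance rearranged: |∂P/∂n| = f ρ V_g
|∂P/∂n| = 7.07×10⁻⁵ × 1.20 × 49.0 = 4.15×10⁻³ Pa/m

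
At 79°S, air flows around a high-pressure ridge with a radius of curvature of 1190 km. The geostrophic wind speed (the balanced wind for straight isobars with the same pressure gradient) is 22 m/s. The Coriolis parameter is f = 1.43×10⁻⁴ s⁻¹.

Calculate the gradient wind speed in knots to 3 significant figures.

50.5 knots

Around a high, pressure-gradient force acts outward with centrifugal, so Coriolis balances both:
fV = (1/ρ)|∂P/∂n| + V²/R  →  V² − fR·V + fR·V_g = 0
With fR = 1.43×10⁻⁴ × 1190×10³ m = 170 m/s:
V = [fR − √((fR)² − 4 fR V_g)]/2 = [170 − √(170² − 4×170×22)]/2 = 26 m/s
Supergeostrophic (V > V_g = 22 m/s), as expected around a high.
Converting: 26 m/s × 1.944 = 50.5 knots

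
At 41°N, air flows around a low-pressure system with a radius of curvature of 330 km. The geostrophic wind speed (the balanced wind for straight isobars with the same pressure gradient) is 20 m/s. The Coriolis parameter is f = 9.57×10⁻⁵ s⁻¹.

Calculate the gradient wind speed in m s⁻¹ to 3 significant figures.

Around a low, centrifugal force acts outward with Coriolis, so pressure-gradient force balances both:
(1/ρ)|∂P/∂n| = fV + V²/R  →  V² + fR·V − fR·V_g = 0
With fR = 9.57×10⁻⁵ × 330×10³ m = 31.6 m/s:
V = [−fR + √((fR)² + 4 fR V_g)]/2 = [−31.6 + √(31.6² + 4×31.6×20)]/2 = 13.9 m/s
Subgeostrophic (V < V_g = 20 m/s), as expected around a low.

13.9 m s⁻¹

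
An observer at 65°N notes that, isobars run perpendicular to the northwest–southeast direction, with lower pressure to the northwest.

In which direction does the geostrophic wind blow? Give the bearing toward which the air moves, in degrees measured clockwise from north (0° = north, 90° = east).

The pressure-gradient force points toward the northwest (bearing 315°).
Geostrophic balance: in the Northern Hemisphere the Coriolis force deflects motion to the right, so the geostrophic wind blows 90° to the right of the pressure-gradient force (low pressure on the left).
Rotating 315° by 90° clockwise gives 045° — the wind blows toward the northeast.

045°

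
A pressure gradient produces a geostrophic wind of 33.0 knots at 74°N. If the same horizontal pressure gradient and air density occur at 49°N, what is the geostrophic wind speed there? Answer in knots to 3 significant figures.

42.0 knots

With the same pressure gradient and density, V_g ∝ 1/f ∝ 1/sin φ.
V₂ = V₁ · sin φ₁ / sin φ₂ = 33.0 × sin 74° / sin 49°
V₂ = 33.0 × 0.9613/0.7547 = 42.0 knots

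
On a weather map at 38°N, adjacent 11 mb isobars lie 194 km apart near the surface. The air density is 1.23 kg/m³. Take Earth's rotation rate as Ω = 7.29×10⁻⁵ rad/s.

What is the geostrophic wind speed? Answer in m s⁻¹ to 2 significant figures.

Coriolis parameter at 38°N:
f = 2Ω sin φ = 2 × 7.29×10⁻⁵ × sin 38° = 8.98×10⁻⁵ s⁻¹
Pressure gradient: |∂P/∂n| = 1100 Pa / 194000 m = 5.67×10⁻³ Pa/m
Geostrophic balance (pressure-gradient force = Coriolis force):
V_g = (1/(fρ)) |∂P/∂n| = 5.67×10⁻³ / (8.98×10⁻⁵ × 1.23) = 51.4 m/s

51 m s⁻¹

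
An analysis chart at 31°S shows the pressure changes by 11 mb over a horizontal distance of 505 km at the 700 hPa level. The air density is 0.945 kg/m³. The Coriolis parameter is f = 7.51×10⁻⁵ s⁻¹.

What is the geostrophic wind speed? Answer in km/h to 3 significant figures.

Pressure gradient: |∂P/∂n| = 1100 Pa / 505000 m = 2.18×10⁻³ Pa/m
Geostrophic balance (pressure-gradient force = Coriolis force):
V_g = (1/(fρ)) |∂P/∂n| = 2.18×10⁻³ / (7.51×10⁻⁵ × 0.945) = 30.7 m/s
Converting: 30.7 m/s × 3.6 = 110 km/h

110 km/h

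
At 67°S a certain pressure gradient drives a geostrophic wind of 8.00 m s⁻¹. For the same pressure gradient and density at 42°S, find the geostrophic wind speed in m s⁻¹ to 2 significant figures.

With the same pressure gradient and density, V_g ∝ 1/f ∝ 1/sin φ.
V₂ = V₁ · sin φ₁ / sin φ₂ = 8.00 × sin 67° / sin 42°
V₂ = 8.00 × 0.9205/0.6691 = 11 m s⁻¹

11 m s⁻¹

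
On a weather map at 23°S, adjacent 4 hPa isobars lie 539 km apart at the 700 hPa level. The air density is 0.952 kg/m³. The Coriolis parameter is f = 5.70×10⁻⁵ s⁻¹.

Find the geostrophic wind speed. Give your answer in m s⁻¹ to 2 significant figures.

Pressure gradient: |∂P/∂n| = 400 Pa / 539000 m = 7.42×10⁻⁴ Pa/m
Geostrophic balance (pressure-gradient force = Coriolis force):
V_g = (1/(fρ)) |∂P/∂n| = 7.42×10⁻⁴ / (5.70×10⁻⁵ × 0.952) = 13.7 m/s

14 m s⁻¹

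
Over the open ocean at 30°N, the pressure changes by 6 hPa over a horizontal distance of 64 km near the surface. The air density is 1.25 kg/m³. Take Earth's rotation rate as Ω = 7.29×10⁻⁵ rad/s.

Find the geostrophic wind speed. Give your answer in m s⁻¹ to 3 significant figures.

103 m s⁻¹

Coriolis parameter at 30°N:
f = 2Ω sin φ = 2 × 7.29×10⁻⁵ × sin 30° = 7.29×10⁻⁵ s⁻¹
Pressure gradient: |∂P/∂n| = 600 Pa / 64000 m = 9.38×10⁻³ Pa/m
Geostrophic balance (pressure-gradient force = Coriolis force):
V_g = (1/(fρ)) |∂P/∂n| = 9.38×10⁻³ / (7.29×10⁻⁵ × 1.25) = 103 m/s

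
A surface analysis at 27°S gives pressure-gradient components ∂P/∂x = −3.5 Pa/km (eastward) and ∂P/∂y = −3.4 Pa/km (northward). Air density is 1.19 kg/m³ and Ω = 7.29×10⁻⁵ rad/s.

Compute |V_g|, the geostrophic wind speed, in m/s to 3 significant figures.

61.9 m/s

Coriolis parameter at 27°S:
f = 2Ω sin φ = 2 × 7.29×10⁻⁵ × sin 27° = 6.62×10⁻⁵ s⁻¹
In the Southern Hemisphere f is negative: f = −6.62×10⁻⁵ s⁻¹.
Component geostrophic relations (x east, y north):
u_g = −(1/(fρ)) ∂P/∂y,  v_g = (1/(fρ)) ∂P/∂x
u_g = −(−3.4×10⁻³)/(−6.62×10⁻⁵ × 1.19) = −43.2 m/s;  v_g = (−3.5×10⁻³)/(−6.62×10⁻⁵ × 1.19) = 44.4 m/s
|V_g| = √(u_g² + v_g²) = 61.9 m/s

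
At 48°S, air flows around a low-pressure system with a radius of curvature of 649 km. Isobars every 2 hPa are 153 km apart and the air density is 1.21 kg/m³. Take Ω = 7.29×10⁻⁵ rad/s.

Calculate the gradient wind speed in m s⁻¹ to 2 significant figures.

Coriolis parameter at 48°S:
f = 2Ω sin φ = 2 × 7.29×10⁻⁵ × sin 48° = 1.08×10⁻⁴ s⁻¹
Pressure gradient: |∂P/∂n| = 200 Pa / 153000 m = 1.31×10⁻³ Pa/m
Geostrophic speed: V_g = |∂P/∂n|/(fρ) = 1.31×10⁻³/(1.08×10⁻⁴ × 1.21) = 9.97 m/s
Around a low, centrifugal force acts outward with Coriolis, so pressure-gradient force balances both:
(1/ρ)|∂P/∂n| = fV + V²/R  →  V² + fR·V − fR·V_g = 0
With fR = 1.08×10⁻⁴ × 649×10³ m = 70.3 m/s:
V = [−fR + √((fR)² + 4 fR V_g)]/2 = [−70.3 + √(70.3² + 4×70.3×9.97)]/2 = 8.86 m/s
Subgeostrophic (V < V_g = 9.97 m/s), as expected around a low.

8.9 m s⁻¹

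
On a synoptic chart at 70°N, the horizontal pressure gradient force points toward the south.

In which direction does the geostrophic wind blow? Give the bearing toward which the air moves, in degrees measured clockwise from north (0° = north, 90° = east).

The pressure-gradient force points toward the south (bearing 180°).
Geostrophic balance: in the Northern Hemisphere the Coriolis force deflects motion to the right, so the geostrophic wind blows 90° to the right of the pressure-gradient force (low pressure on the left).
Rotating 180° by 90° clockwise gives 270° — the wind blows toward the west.

270°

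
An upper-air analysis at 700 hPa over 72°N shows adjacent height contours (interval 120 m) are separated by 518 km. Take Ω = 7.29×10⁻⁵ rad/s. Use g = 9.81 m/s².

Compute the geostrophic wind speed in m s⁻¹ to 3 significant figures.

Coriolis parameter at 72°N:
f = 2Ω sin φ = 2 × 7.29×10⁻⁵ × sin 72° = 1.39×10⁻⁴ s⁻¹
Height gradient: |∂Z/∂n| = 120 m / 518000 m = 2.32×10⁻⁴
On a pressure surface, geostrophic balance gives V_g = (g/f)|∂Z/∂n|:
V_g = 9.81 × 2.32×10⁻⁴ / 1.39×10⁻⁴ = 16.4 m/s

16.4 m s⁻¹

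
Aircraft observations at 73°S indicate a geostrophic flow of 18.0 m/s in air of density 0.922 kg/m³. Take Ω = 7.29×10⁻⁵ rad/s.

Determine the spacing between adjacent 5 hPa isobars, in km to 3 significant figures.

216 km

Coriolis parameter at 73°S:
f = 2Ω sin φ = 2 × 7.29×10⁻⁵ × sin 73° = 1.39×10⁻⁴ s⁻¹
Geostrophic balance rearranged: |∂P/∂n| = f ρ V_g
|∂P/∂n| = 1.39×10⁻⁴ × 0.922 × 18.0 = 2.31×10⁻³ Pa/m
Isobar spacing: Δn = ΔP/|∂P/∂n| = 500 Pa / 2.31×10⁻³ Pa/m = 216079 m ≈ 216 km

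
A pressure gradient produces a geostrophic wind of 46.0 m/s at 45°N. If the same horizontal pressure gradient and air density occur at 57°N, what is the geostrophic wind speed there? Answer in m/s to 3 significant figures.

38.8 m/s

With the same pressure gradient and density, V_g ∝ 1/f ∝ 1/sin φ.
V₂ = V₁ · sin φ₁ / sin φ₂ = 46.0 × sin 45° / sin 57°
V₂ = 46.0 × 0.7071/0.8387 = 38.8 m/s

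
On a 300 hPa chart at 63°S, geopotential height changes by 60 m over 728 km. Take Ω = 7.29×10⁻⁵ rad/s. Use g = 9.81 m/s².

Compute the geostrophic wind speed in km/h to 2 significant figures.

22 km/h

Coriolis parameter at 63°S:
f = 2Ω sin φ = 2 × 7.29×10⁻⁵ × sin 63° = 1.30×10⁻⁴ s⁻¹
Height gradient: |∂Z/∂n| = 60 m / 728000 m = 8.24×10⁻⁵
On a pressure surface, geostrophic balance gives V_g = (g/f)|∂Z/∂n|:
V_g = 9.81 × 8.24×10⁻⁵ / 1.30×10⁻⁴ = 6.22 m/s
Converting: 6.22 m/s × 3.6 = 22 km/h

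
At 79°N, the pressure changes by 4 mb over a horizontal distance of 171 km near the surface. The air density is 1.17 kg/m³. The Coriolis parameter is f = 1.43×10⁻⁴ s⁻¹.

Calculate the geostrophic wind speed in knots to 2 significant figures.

27 knots

Pressure gradient: |∂P/∂n| = 400 Pa / 171000 m = 2.34×10⁻³ Pa/m
Geostrophic balance (pressure-gradient force = Coriolis force):
V_g = (1/(fρ)) |∂P/∂n| = 2.34×10⁻³ / (1.43×10⁻⁴ × 1.17) = 14.0 m/s
Converting: 14.0 m/s × 1.944 = 27 knots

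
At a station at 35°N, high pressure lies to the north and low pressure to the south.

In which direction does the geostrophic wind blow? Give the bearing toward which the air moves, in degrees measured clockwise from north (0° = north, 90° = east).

The pressure-gradient force points toward the south (bearing 180°).
Geostrophic balance: in the Northern Hemisphere the Coriolis force deflects motion to the right, so the geostrophic wind blows 90° to the right of the pressure-gradient force (low pressure on the left).
Rotating 180° by 90° clockwise gives 270° — the wind blows toward the west.

270°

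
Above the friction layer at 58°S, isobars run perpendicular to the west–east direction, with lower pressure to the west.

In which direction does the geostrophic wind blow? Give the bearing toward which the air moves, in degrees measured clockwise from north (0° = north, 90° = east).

180°

The pressure-gradient force points toward the west (bearing 270°).
Geostrophic balance: in the Southern Hemisphere the Coriolis force deflects motion to the left, so the geostrophic wind blows 90° to the left of the pressure-gradient force (low pressure on the right).
Rotating 270° by 90° counterclockwise gives 180° — the wind blows toward the south.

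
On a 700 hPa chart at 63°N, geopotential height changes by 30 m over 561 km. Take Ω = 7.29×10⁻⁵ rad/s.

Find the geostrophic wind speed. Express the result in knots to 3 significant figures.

Coriolis parameter at 63°N:
f = 2Ω sin φ = 2 × 7.29×10⁻⁵ × sin 63° = 1.30×10⁻⁴ s⁻¹
Height gradient: |∂Z/∂n| = 30 m / 561000 m = 5.35×10⁻⁵
On a pressure surface, geostrophic balance gives V_g = (g/f)|∂Z/∂n|:
V_g = 9.81 × 5.35×10⁻⁵ / 1.30×10⁻⁴ = 4.04 m/s
Converting: 4.04 m/s × 1.944 = 7.85 knots

7.85 knots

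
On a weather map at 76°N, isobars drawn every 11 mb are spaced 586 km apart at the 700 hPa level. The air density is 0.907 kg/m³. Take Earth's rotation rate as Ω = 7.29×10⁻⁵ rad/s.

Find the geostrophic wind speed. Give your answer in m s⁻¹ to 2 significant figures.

15 m s⁻¹

Coriolis parameter at 76°N:
f = 2Ω sin φ = 2 × 7.29×10⁻⁵ × sin 76° = 1.41×10⁻⁴ s⁻¹
Pressure gradient: |∂P/∂n| = 1100 Pa / 586000 m = 1.88×10⁻³ Pa/m
Geostrophic balance (pressure-gradient force = Coriolis force):
V_g = (1/(fρ)) |∂P/∂n| = 1.88×10⁻³ / (1.41×10⁻⁴ × 0.907) = 14.6 m/s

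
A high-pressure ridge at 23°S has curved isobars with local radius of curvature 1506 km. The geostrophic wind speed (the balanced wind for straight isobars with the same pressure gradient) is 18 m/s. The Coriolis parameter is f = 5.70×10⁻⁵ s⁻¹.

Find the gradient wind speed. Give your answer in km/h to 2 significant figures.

92 km/h

Around a high, pressure-gradient force acts outward with centrifugal, so Coriolis balances both:
fV = (1/ρ)|∂P/∂n| + V²/R  →  V² − fR·V + fR·V_g = 0
With fR = 5.70×10⁻⁵ × 1506×10³ m = 85.8 m/s:
V = [fR − √((fR)² − 4 fR V_g)]/2 = [85.8 − √(85.8² − 4×85.8×18)]/2 = 25.7 m/s
Supergeostrophic (V > V_g = 18 m/s), as expected around a high.
Converting: 25.7 m/s × 3.6 = 92 km/h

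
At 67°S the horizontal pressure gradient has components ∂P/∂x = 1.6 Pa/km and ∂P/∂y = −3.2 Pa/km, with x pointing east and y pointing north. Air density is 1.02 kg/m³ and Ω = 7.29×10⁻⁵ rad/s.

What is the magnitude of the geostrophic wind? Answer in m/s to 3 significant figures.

Coriolis parameter at 67°S:
f = 2Ω sin φ = 2 × 7.29×10⁻⁵ × sin 67° = 1.34×10⁻⁴ s⁻¹
In the Southern Hemisphere f is negative: f = −1.34×10⁻⁴ s⁻¹.
Component geostrophic relations (x east, y north):
u_g = −(1/(fρ)) ∂P/∂y,  v_g = (1/(fρ)) ∂P/∂x
u_g = −(−3.2×10⁻³)/(−1.34×10⁻⁴ × 1.02) = −23.4 m/s;  v_g = (1.6×10⁻³)/(−1.34×10⁻⁴ × 1.02) = −11.7 m/s
|V_g| = √(u_g² + v_g²) = 26.1 m/s

26.1 m/s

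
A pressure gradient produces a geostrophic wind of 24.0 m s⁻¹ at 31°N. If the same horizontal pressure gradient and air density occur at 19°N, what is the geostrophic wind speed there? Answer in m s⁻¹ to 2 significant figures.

With the same pressure gradient and density, V_g ∝ 1/f ∝ 1/sin φ.
V₂ = V₁ · sin φ₁ / sin φ₂ = 24.0 × sin 31° / sin 19°
V₂ = 24.0 × 0.5150/0.3256 = 38 m s⁻¹

38 m s⁻¹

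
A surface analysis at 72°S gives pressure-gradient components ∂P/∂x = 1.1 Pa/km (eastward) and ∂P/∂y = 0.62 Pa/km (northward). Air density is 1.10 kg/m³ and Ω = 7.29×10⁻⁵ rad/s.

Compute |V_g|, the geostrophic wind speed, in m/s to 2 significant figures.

8.3 m/s

Coriolis parameter at 72°S:
f = 2Ω sin φ = 2 × 7.29×10⁻⁵ × sin 72° = 1.39×10⁻⁴ s⁻¹
In the Southern Hemisphere f is negative: f = −1.39×10⁻⁴ s⁻¹.
Component geostrophic relations (x east, y north):
u_g = −(1/(fρ)) ∂P/∂y,  v_g = (1/(fρ)) ∂P/∂x
u_g = −(0.62×10⁻³)/(−1.39×10⁻⁴ × 1.10) = 4.06 m/s;  v_g = (1.1×10⁻³)/(−1.39×10⁻⁴ × 1.10) = −7.21 m/s
|V_g| = √(u_g² + v_g²) = 8.28 m/s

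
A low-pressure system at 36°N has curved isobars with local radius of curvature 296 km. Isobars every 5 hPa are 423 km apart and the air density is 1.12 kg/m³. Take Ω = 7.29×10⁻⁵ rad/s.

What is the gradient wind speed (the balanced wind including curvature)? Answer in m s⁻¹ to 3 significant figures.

Coriolis parameter at 36°N:
f = 2Ω sin φ = 2 × 7.29×10⁻⁵ × sin 36° = 8.57×10⁻⁵ s⁻¹
Pressure gradient: |∂P/∂n| = 500 Pa / 423000 m = 1.18×10⁻³ Pa/m
Geostrophic speed: V_g = |∂P/∂n|/(fρ) = 1.18×10⁻³/(8.57×10⁻⁵ × 1.12) = 12.3 m/s
Around a low, centrifugal force acts outward with Coriolis, so pressure-gradient force balances both:
(1/ρ)|∂P/∂n| = fV + V²/R  →  V² + fR·V − fR·V_g = 0
With fR = 8.57×10⁻⁵ × 296×10³ m = 25.4 m/s:
V = [−fR + √((fR)² + 4 fR V_g)]/2 = [−25.4 + √(25.4² + 4×25.4×12.3)]/2 = 9.07 m/s
Subgeostrophic (V < V_g = 12.3 m/s), as expected around a low.

9.07 m s⁻¹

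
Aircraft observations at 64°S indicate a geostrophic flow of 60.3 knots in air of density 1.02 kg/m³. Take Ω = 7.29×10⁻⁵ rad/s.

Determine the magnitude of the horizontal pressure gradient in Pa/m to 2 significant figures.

Coriolis parameter at 64°S:
f = 2Ω sin φ = 2 × 7.29×10⁻⁵ × sin 64° = 1.31×10⁻⁴ s⁻¹
Wind speed in SI: 60.3 knots = 31.0 m/s
Geostrophic balance rearranged: |∂P/∂n| = f ρ V_g
|∂P/∂n| = 1.31×10⁻⁴ × 1.02 × 31.0 = 4.15×10⁻³ Pa/m

4.1×10⁻³ Pa/m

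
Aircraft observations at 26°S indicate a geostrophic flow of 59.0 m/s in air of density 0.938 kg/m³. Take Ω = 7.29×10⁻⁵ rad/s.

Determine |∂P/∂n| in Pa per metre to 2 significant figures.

3.5×10⁻³ Pa/m

Coriolis parameter at 26°S:
f = 2Ω sin φ = 2 × 7.29×10⁻⁵ × sin 26° = 6.39×10⁻⁵ s⁻¹
Geostrophic balance rearranged: |∂P/∂n| = f ρ V_g
|∂P/∂n| = 6.39×10⁻⁵ × 0.938 × 59.0 = 3.54×10⁻³ Pa/m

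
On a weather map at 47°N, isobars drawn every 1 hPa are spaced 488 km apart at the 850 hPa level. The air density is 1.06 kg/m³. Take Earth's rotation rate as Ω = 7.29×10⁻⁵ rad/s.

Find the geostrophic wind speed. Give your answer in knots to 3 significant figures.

Coriolis parameter at 47°N:
f = 2Ω sin φ = 2 × 7.29×10⁻⁵ × sin 47° = 1.07×10⁻⁴ s⁻¹
Pressure gradient: |∂P/∂n| = 100 Pa / 488000 m = 2.05×10⁻⁴ Pa/m
Geostrophic balance (pressure-gradient force = Coriolis force):
V_g = (1/(fρ)) |∂P/∂n| = 2.05×10⁻⁴ / (1.07×10⁻⁴ × 1.06) = 1.81 m/s
Converting: 1.81 m/s × 1.944 = 3.52 knots

3.52 knots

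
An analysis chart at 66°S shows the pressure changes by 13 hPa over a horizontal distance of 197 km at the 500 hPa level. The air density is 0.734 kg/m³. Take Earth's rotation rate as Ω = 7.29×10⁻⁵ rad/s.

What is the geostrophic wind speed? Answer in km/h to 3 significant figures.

243 km/h

Coriolis parameter at 66°S:
f = 2Ω sin φ = 2 × 7.29×10⁻⁵ × sin 66° = 1.33×10⁻⁴ s⁻¹
Pressure gradient: |∂P/∂n| = 1300 Pa / 197000 m = 6.60×10⁻³ Pa/m
Geostrophic balance (pressure-gradient force = Coriolis force):
V_g = (1/(fρ)) |∂P/∂n| = 6.60×10⁻³ / (1.33×10⁻⁴ × 0.734) = 67.5 m/s
Converting: 67.5 m/s × 3.6 = 243 km/h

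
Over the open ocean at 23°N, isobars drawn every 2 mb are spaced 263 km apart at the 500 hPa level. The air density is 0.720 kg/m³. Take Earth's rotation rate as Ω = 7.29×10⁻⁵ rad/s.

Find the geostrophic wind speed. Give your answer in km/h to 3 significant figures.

66.7 km/h

Coriolis parameter at 23°N:
f = 2Ω sin φ = 2 × 7.29×10⁻⁵ × sin 23° = 5.70×10⁻⁵ s⁻¹
Pressure gradient: |∂P/∂n| = 200 Pa / 263000 m = 7.60×10⁻⁴ Pa/m
Geostrophic balance (pressure-gradient force = Coriolis force):
V_g = (1/(fρ)) |∂P/∂n| = 7.60×10⁻⁴ / (5.70×10⁻⁵ × 0.720) = 18.5 m/s
Converting: 18.5 m/s × 3.6 = 66.7 km/h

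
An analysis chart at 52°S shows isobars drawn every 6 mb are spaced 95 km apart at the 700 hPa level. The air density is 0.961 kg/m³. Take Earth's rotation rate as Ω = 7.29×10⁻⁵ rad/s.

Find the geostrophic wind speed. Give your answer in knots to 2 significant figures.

Coriolis parameter at 52°S:
f = 2Ω sin φ = 2 × 7.29×10⁻⁵ × sin 52° = 1.15×10⁻⁴ s⁻¹
Pressure gradient: |∂P/∂n| = 600 Pa / 95000 m = 6.32×10⁻³ Pa/m
Geostrophic balance (pressure-gradient force = Coriolis force):
V_g = (1/(fρ)) |∂P/∂n| = 6.32×10⁻³ / (1.15×10⁻⁴ × 0.961) = 57.2 m/s
Converting: 57.2 m/s × 1.944 = 110 knots

110 knots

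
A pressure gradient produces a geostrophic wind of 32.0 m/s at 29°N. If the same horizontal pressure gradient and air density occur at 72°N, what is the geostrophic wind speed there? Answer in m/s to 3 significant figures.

With the same pressure gradient and density, V_g ∝ 1/f ∝ 1/sin φ.
V₂ = V₁ · sin φ₁ / sin φ₂ = 32.0 × sin 29° / sin 72°
V₂ = 32.0 × 0.4848/0.9511 = 16.3 m/s

16.3 m/s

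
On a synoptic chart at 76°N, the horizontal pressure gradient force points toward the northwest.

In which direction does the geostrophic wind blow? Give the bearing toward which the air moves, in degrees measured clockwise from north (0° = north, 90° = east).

045°

The pressure-gradient force points toward the northwest (bearing 315°).
Geostrophic balance: in the Northern Hemisphere the Coriolis force deflects motion to the right, so the geostrophic wind blows 90° to the right of the pressure-gradient force (low pressure on the left).
Rotating 315° by 90° clockwise gives 045° — the wind blows toward the northeast.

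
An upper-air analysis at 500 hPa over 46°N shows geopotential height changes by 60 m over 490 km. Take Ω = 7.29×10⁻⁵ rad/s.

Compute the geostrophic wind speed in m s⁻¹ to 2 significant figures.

Coriolis parameter at 46°N:
f = 2Ω sin φ = 2 × 7.29×10⁻⁵ × sin 46° = 1.05×10⁻⁴ s⁻¹
Height gradient: |∂Z/∂n| = 60 m / 490000 m = 1.22×10⁻⁴
On a pressure surface, geostrophic balance gives V_g = (g/f)|∂Z/∂n|:
V_g = 9.81 × 1.22×10⁻⁴ / 1.05×10⁻⁴ = 11.5 m/s

11 m s⁻¹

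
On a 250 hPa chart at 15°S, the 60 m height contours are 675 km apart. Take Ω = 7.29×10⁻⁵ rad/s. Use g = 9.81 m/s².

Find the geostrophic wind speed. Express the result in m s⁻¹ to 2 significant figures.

23 m s⁻¹

Coriolis parameter at 15°S:
f = 2Ω sin φ = 2 × 7.29×10⁻⁵ × sin 15° = 3.77×10⁻⁵ s⁻¹
Height gradient: |∂Z/∂n| = 60 m / 675000 m = 8.89×10⁻⁵
On a pressure surface, geostrophic balance gives V_g = (g/f)|∂Z/∂n|:
V_g = 9.81 × 8.89×10⁻⁵ / 3.77×10⁻⁵ = 23.1 m/s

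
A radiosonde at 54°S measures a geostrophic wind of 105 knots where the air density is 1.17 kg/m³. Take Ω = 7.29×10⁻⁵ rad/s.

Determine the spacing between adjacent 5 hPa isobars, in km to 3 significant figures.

Coriolis parameter at 54°S:
f = 2Ω sin φ = 2 × 7.29×10⁻⁵ × sin 54° = 1.18×10⁻⁴ s⁻¹
Wind speed in SI: 105 knots = 54.0 m/s
Geostrophic balance rearranged: |∂P/∂n| = f ρ V_g
|∂P/∂n| = 1.18×10⁻⁴ × 1.17 × 54.0 = 7.45×10⁻³ Pa/m
Isobar spacing: Δn = ΔP/|∂P/∂n| = 500 Pa / 7.45×10⁻³ Pa/m = 67072 m ≈ 67.1 km

67.1 km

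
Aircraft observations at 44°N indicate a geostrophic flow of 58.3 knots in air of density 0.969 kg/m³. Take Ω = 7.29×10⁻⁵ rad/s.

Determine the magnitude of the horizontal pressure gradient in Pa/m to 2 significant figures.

2.9×10⁻³ Pa/m

Coriolis parameter at 44°N:
f = 2Ω sin φ = 2 × 7.29×10⁻⁵ × sin 44° = 1.01×10⁻⁴ s⁻¹
Wind speed in SI: 58.3 knots = 30.0 m/s
Geostrophic balance rearranged: |∂P/∂n| = f ρ V_g
|∂P/∂n| = 1.01×10⁻⁴ × 0.969 × 30.0 = 2.94×10⁻³ Pa/m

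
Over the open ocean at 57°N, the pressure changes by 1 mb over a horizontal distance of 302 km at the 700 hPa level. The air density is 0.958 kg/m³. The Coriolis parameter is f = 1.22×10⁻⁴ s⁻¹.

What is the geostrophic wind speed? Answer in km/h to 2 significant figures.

Pressure gradient: |∂P/∂n| = 100 Pa / 302000 m = 3.31×10⁻⁴ Pa/m
Geostrophic balance (pressure-gradient force = Coriolis force):
V_g = (1/(fρ)) |∂P/∂n| = 3.31×10⁻⁴ / (1.22×10⁻⁴ × 0.958) = 2.83 m/s
Converting: 2.83 m/s × 3.6 = 10 km/h

10 km/h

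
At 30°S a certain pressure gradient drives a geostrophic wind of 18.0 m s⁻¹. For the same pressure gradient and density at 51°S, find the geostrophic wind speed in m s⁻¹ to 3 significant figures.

With the same pressure gradient and density, V_g ∝ 1/f ∝ 1/sin φ.
V₂ = V₁ · sin φ₁ / sin φ₂ = 18.0 × sin 30° / sin 51°
V₂ = 18.0 × 0.5000/0.7771 = 11.6 m s⁻¹

11.6 m s⁻¹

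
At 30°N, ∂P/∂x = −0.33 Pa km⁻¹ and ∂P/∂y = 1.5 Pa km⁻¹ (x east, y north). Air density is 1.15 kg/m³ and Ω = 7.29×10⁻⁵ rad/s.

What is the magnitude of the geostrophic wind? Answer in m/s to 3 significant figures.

Coriolis parameter at 30°N:
f = 2Ω sin φ = 2 × 7.29×10⁻⁵ × sin 30° = 7.29×10⁻⁵ s⁻¹
Component geostrophic relations (x east, y north):
u_g = −(1/(fρ)) ∂P/∂y,  v_g = (1/(fρ)) ∂P/∂x
u_g = −(1.5×10⁻³)/(7.29×10⁻⁵ × 1.15) = −17.9 m/s;  v_g = (−0.33×10⁻³)/(7.29×10⁻⁵ × 1.15) = −3.94 m/s
|V_g| = √(u_g² + v_g²) = 18.3 m/s

18.3 m/s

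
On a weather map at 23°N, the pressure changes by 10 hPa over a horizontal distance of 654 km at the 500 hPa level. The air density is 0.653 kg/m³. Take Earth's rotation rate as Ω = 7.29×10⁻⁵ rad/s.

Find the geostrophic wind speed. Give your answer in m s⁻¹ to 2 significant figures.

Coriolis parameter at 23°N:
f = 2Ω sin φ = 2 × 7.29×10⁻⁵ × sin 23° = 5.70×10⁻⁵ s⁻¹
Pressure gradient: |∂P/∂n| = 1000 Pa / 654000 m = 1.53×10⁻³ Pa/m
Geostrophic balance (pressure-gradient force = Coriolis force):
V_g = (1/(fρ)) |∂P/∂n| = 1.53×10⁻³ / (5.70×10⁻⁵ × 0.653) = 41.1 m/s

41 m s⁻¹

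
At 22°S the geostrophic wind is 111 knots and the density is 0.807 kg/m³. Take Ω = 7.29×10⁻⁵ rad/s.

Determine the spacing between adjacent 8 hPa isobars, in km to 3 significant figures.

Coriolis parameter at 22°S:
f = 2Ω sin φ = 2 × 7.29×10⁻⁵ × sin 22° = 5.46×10⁻⁵ s⁻¹
Wind speed in SI: 111 knots = 57.1 m/s
Geostrophic balance rearranged: |∂P/∂n| = f ρ V_g
|∂P/∂n| = 5.46×10⁻⁵ × 0.807 × 57.1 = 2.52×10⁻³ Pa/m
Isobar spacing: Δn = ΔP/|∂P/∂n| = 800 Pa / 2.52×10⁻³ Pa/m = 317850 m ≈ 318 km

318 km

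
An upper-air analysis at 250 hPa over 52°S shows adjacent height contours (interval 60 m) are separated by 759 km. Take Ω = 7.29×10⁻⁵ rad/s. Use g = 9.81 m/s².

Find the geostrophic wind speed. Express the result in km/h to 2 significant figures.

24 km/h

Coriolis parameter at 52°S:
f = 2Ω sin φ = 2 × 7.29×10⁻⁵ × sin 52° = 1.15×10⁻⁴ s⁻¹
Height gradient: |∂Z/∂n| = 60 m / 759000 m = 7.91×10⁻⁵
On a pressure surface, geostrophic balance gives V_g = (g/f)|∂Z/∂n|:
V_g = 9.81 × 7.91×10⁻⁵ / 1.15×10⁻⁴ = 6.75 m/s
Converting: 6.75 m/s × 3.6 = 24 km/h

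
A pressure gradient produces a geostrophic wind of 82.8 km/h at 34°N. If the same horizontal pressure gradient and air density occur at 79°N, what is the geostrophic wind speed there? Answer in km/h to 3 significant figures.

47.2 km/h

With the same pressure gradient and density, V_g ∝ 1/f ∝ 1/sin φ.
V₂ = V₁ · sin φ₁ / sin φ₂ = 82.8 × sin 34° / sin 79°
V₂ = 82.8 × 0.5592/0.9816 = 47.2 km/h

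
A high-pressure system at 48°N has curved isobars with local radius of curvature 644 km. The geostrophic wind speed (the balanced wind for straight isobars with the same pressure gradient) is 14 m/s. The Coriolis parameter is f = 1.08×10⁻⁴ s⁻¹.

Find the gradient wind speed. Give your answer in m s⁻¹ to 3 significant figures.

19.4 m s⁻¹

Around a high, pressure-gradient force acts outward with centrifugal, so Coriolis balances both:
fV = (1/ρ)|∂P/∂n| + V²/R  →  V² − fR·V + fR·V_g = 0
With fR = 1.08×10⁻⁴ × 644×10³ m = 69.6 m/s:
V = [fR − √((fR)² − 4 fR V_g)]/2 = [69.6 − √(69.6² − 4×69.6×14)]/2 = 19.4 m/s
Supergeostrophic (V > V_g = 14 m/s), as expected around a high.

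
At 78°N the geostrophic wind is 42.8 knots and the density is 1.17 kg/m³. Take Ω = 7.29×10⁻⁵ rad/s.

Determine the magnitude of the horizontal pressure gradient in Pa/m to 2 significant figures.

3.7×10⁻³ Pa/m

Coriolis parameter at 78°N:
f = 2Ω sin φ = 2 × 7.29×10⁻⁵ × sin 78° = 1.43×10⁻⁴ s⁻¹
Wind speed in SI: 42.8 knots = 22.0 m/s
Geostrophic balance rearranged: |∂P/∂n| = f ρ V_g
|∂P/∂n| = 1.43×10⁻⁴ × 1.17 × 22.0 = 3.67×10⁻³ Pa/m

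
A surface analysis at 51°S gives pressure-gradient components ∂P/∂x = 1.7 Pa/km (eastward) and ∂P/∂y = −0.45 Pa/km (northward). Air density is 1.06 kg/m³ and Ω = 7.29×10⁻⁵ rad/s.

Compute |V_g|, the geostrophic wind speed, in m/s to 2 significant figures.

15 m/s

Coriolis parameter at 51°S:
f = 2Ω sin φ = 2 × 7.29×10⁻⁵ × sin 51° = 1.13×10⁻⁴ s⁻¹
In the Southern Hemisphere f is negative: f = −1.13×10⁻⁴ s⁻¹.
Component geostrophic relations (x east, y north):
u_g = −(1/(fρ)) ∂P/∂y,  v_g = (1/(fρ)) ∂P/∂x
u_g = −(−0.45×10⁻³)/(−1.13×10⁻⁴ × 1.06) = −3.75 m/s;  v_g = (1.7×10⁻³)/(−1.13×10⁻⁴ × 1.06) = −14.2 m/s
|V_g| = √(u_g² + v_g²) = 14.6 m/s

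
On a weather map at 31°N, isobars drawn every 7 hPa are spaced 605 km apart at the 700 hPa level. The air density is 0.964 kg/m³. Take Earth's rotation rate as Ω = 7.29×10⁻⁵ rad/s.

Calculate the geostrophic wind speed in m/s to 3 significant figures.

Coriolis parameter at 31°N:
f = 2Ω sin φ = 2 × 7.29×10⁻⁵ × sin 31° = 7.51×10⁻⁵ s⁻¹
Pressure gradient: |∂P/∂n| = 700 Pa / 605000 m = 1.16×10⁻³ Pa/m
Geostrophic balance (pressure-gradient force = Coriolis force):
V_g = (1/(fρ)) |∂P/∂n| = 1.16×10⁻³ / (7.51×10⁻⁵ × 0.964) = 16.0 m/s

16.0 m/s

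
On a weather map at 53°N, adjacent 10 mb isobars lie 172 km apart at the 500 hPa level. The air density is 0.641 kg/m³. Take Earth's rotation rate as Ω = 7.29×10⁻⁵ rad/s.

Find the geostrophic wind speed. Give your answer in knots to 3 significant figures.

151 knots

Coriolis parameter at 53°N:
f = 2Ω sin φ = 2 × 7.29×10⁻⁵ × sin 53° = 1.16×10⁻⁴ s⁻¹
Pressure gradient: |∂P/∂n| = 1000 Pa / 172000 m = 5.81×10⁻³ Pa/m
Geostrophic balance (pressure-gradient force = Coriolis force):
V_g = (1/(fρ)) |∂P/∂n| = 5.81×10⁻³ / (1.16×10⁻⁴ × 0.641) = 77.9 m/s
Converting: 77.9 m/s × 1.944 = 151 knots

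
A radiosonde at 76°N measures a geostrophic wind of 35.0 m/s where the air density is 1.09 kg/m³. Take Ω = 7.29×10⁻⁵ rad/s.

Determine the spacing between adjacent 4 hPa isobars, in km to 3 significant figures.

74.1 km

Coriolis parameter at 76°N:
f = 2Ω sin φ = 2 × 7.29×10⁻⁵ × sin 76° = 1.41×10⁻⁴ s⁻¹
Geostrophic balance rearranged: |∂P/∂n| = f ρ V_g
|∂P/∂n| = 1.41×10⁻⁴ × 1.09 × 35.0 = 5.40×10⁻³ Pa/m
Isobar spacing: Δn = ΔP/|∂P/∂n| = 400 Pa / 5.40×10⁻³ Pa/m = 74115 m ≈ 74.1 km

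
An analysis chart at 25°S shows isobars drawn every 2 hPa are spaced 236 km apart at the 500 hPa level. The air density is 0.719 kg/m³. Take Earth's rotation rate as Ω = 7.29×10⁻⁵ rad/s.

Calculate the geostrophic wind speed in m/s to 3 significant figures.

Coriolis parameter at 25°S:
f = 2Ω sin φ = 2 × 7.29×10⁻⁵ × sin 25° = 6.16×10⁻⁵ s⁻¹
Pressure gradient: |∂P/∂n| = 200 Pa / 236000 m = 8.47×10⁻⁴ Pa/m
Geostrophic balance (pressure-gradient force = Coriolis force):
V_g = (1/(fρ)) |∂P/∂n| = 8.47×10⁻⁴ / (6.16×10⁻⁵ × 0.719) = 19.1 m/s

19.1 m/s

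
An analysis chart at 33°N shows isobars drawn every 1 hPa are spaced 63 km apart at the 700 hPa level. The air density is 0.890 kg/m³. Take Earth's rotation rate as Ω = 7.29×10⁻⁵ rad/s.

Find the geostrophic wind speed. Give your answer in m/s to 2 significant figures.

22 m/s

Coriolis parameter at 33°N:
f = 2Ω sin φ = 2 × 7.29×10⁻⁵ × sin 33° = 7.94×10⁻⁵ s⁻¹
Pressure gradient: |∂P/∂n| = 100 Pa / 63000 m = 1.59×10⁻³ Pa/m
Geostrophic balance (pressure-gradient force = Coriolis force):
V_g = (1/(fρ)) |∂P/∂n| = 1.59×10⁻³ / (7.94×10⁻⁵ × 0.890) = 22.5 m/s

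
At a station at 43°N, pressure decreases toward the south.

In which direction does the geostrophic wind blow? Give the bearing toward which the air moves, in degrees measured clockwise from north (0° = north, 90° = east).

The pressure-gradient force points toward the south (bearing 180°).
Geostrophic balance: in the Northern Hemisphere the Coriolis force deflects motion to the right, so the geostrophic wind blows 90° to the right of the pressure-gradient force (low pressure on the left).
Rotating 180° by 90° clockwise gives 270° — the wind blows toward the west.

270°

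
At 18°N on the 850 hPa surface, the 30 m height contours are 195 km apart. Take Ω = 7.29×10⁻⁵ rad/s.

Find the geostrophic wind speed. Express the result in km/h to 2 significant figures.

Coriolis parameter at 18°N:
f = 2Ω sin φ = 2 × 7.29×10⁻⁵ × sin 18° = 4.51×10⁻⁵ s⁻¹
Height gradient: |∂Z/∂n| = 30 m / 195000 m = 1.54×10⁻⁴
On a pressure surface, geostrophic balance gives V_g = (g/f)|∂Z/∂n|:
V_g = 9.81 × 1.54×10⁻⁴ / 4.51×10⁻⁵ = 33.5 m/s
Converting: 33.5 m/s × 3.6 = 120 km/h

120 km/h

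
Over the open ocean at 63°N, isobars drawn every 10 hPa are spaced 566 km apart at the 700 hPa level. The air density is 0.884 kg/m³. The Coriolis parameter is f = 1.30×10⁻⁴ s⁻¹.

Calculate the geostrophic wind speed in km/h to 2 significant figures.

Pressure gradient: |∂P/∂n| = 1000 Pa / 566000 m = 1.77×10⁻³ Pa/m
Geostrophic balance (pressure-gradient force = Coriolis force):
V_g = (1/(fρ)) |∂P/∂n| = 1.77×10⁻³ / (1.30×10⁻⁴ × 0.884) = 15.4 m/s
Converting: 15.4 m/s × 3.6 = 55 km/h

55 km/h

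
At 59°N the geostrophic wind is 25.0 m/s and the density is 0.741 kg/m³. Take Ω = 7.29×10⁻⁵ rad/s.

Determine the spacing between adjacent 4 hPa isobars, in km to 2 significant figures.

Coriolis parameter at 59°N:
f = 2Ω sin φ = 2 × 7.29×10⁻⁵ × sin 59° = 1.25×10⁻⁴ s⁻¹
Geostrophic balance rearranged: |∂P/∂n| = f ρ V_g
|∂P/∂n| = 1.25×10⁻⁴ × 0.741 × 25.0 = 2.32×10⁻³ Pa/m
Isobar spacing: Δn = ΔP/|∂P/∂n| = 400 Pa / 2.32×10⁻³ Pa/m = 172774 m ≈ 170 km

170 km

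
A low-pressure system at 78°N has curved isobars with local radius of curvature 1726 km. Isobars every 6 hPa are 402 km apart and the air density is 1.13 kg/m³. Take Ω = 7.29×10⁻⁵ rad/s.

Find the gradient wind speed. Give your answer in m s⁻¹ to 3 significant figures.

Coriolis parameter at 78°N:
f = 2Ω sin φ = 2 × 7.29×10⁻⁵ × sin 78° = 1.43×10⁻⁴ s⁻¹
Pressure gradient: |∂P/∂n| = 600 Pa / 402000 m = 1.49×10⁻³ Pa/m
Geostrophic speed: V_g = |∂P/∂n|/(fρ) = 1.49×10⁻³/(1.43×10⁻⁴ × 1.13) = 9.26 m/s
Around a low, centrifugal force acts outward with Coriolis, so pressure-gradient force balances both:
(1/ρ)|∂P/∂n| = fV + V²/R  →  V² + fR·V − fR·V_g = 0
With fR = 1.43×10⁻⁴ × 1726×10³ m = 246 m/s:
V = [−fR + √((fR)² + 4 fR V_g)]/2 = [−246 + √(246² + 4×246×9.26)]/2 = 8.94 m/s
Subgeostrophic (V < V_g = 9.26 m/s), as expected around a low.

8.94 m s⁻¹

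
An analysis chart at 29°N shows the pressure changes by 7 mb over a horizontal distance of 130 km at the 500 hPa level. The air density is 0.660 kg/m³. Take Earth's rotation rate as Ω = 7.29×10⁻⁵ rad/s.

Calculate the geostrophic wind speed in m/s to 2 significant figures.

120 m/s

Coriolis parameter at 29°N:
f = 2Ω sin φ = 2 × 7.29×10⁻⁵ × sin 29° = 7.07×10⁻⁵ s⁻¹
Pressure gradient: |∂P/∂n| = 700 Pa / 130000 m = 5.38×10⁻³ Pa/m
Geostrophic balance (pressure-gradient force = Coriolis force):
V_g = (1/(fρ)) |∂P/∂n| = 5.38×10⁻³ / (7.07×10⁻⁵ × 0.660) = 115 m/s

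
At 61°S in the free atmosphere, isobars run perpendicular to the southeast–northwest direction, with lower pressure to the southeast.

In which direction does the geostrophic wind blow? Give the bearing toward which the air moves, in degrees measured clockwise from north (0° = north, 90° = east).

The pressure-gradient force points toward the southeast (bearing 135°).
Geostrophic balance: in the Southern Hemisphere the Coriolis force deflects motion to the left, so the geostrophic wind blows 90° to the left of the pressure-gradient force (low pressure on the right).
Rotating 135° by 90° counterclockwise gives 045° — the wind blows toward the northeast.

045°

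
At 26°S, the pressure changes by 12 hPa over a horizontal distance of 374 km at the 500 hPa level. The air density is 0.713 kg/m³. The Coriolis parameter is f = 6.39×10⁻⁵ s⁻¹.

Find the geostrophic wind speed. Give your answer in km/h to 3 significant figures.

Pressure gradient: |∂P/∂n| = 1200 Pa / 374000 m = 3.21×10⁻³ Pa/m
Geostrophic balance (pressure-gradient force = Coriolis force):
V_g = (1/(fρ)) |∂P/∂n| = 3.21×10⁻³ / (6.39×10⁻⁵ × 0.713) = 70.4 m/s
Converting: 70.4 m/s × 3.6 = 254 km/h

254 km/h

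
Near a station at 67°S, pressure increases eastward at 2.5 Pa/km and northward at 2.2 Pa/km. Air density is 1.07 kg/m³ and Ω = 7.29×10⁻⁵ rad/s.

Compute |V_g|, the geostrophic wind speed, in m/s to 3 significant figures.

23.2 m/s

Coriolis parameter at 67°S:
f = 2Ω sin φ = 2 × 7.29×10⁻⁵ × sin 67° = 1.34×10⁻⁴ s⁻¹
In the Southern Hemisphere f is negative: f = −1.34×10⁻⁴ s⁻¹.
Component geostrophic relations (x east, y north):
u_g = −(1/(fρ)) ∂P/∂y,  v_g = (1/(fρ)) ∂P/∂x
u_g = −(2.2×10⁻³)/(−1.34×10⁻⁴ × 1.07) = 15.3 m/s;  v_g = (2.5×10⁻³)/(−1.34×10⁻⁴ × 1.07) = −17.4 m/s
|V_g| = √(u_g² + v_g²) = 23.2 m/s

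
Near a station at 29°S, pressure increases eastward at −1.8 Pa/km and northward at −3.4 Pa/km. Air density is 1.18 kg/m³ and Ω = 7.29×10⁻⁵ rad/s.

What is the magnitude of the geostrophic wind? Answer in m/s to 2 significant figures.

46 m/s

Coriolis parameter at 29°S:
f = 2Ω sin φ = 2 × 7.29×10⁻⁵ × sin 29° = 7.07×10⁻⁵ s⁻¹
In the Southern Hemisphere f is negative: f = −7.07×10⁻⁵ s⁻¹.
Component geostrophic relations (x east, y north):
u_g = −(1/(fρ)) ∂P/∂y,  v_g = (1/(fρ)) ∂P/∂x
u_g = −(−3.4×10⁻³)/(−7.07×10⁻⁵ × 1.18) = −40.8 m/s;  v_g = (−1.8×10⁻³)/(−7.07×10⁻⁵ × 1.18) = 21.6 m/s
|V_g| = √(u_g² + v_g²) = 46.1 m/s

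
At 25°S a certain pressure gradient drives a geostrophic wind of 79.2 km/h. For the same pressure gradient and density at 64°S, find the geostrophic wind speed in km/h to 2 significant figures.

37 km/h

With the same pressure gradient and density, V_g ∝ 1/f ∝ 1/sin φ.
V₂ = V₁ · sin φ₁ / sin φ₂ = 79.2 × sin 25° / sin 64°
V₂ = 79.2 × 0.4226/0.8988 = 37 km/h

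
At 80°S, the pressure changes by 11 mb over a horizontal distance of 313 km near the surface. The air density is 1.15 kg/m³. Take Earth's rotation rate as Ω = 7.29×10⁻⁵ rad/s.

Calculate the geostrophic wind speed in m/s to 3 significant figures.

21.3 m/s

Coriolis parameter at 80°S:
f = 2Ω sin φ = 2 × 7.29×10⁻⁵ × sin 80° = 1.44×10⁻⁴ s⁻¹
Pressure gradient: |∂P/∂n| = 1100 Pa / 313000 m = 3.51×10⁻³ Pa/m
Geostrophic balance (pressure-gradient force = Coriolis force):
V_g = (1/(fρ)) |∂P/∂n| = 3.51×10⁻³ / (1.44×10⁻⁴ × 1.15) = 21.3 m/s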